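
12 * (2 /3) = 8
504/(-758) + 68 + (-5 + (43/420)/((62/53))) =616058741/9869160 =62.42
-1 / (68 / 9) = -9 / 68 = -0.13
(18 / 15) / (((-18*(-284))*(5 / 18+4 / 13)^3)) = 1067742 / 912830315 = 0.00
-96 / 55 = -1.75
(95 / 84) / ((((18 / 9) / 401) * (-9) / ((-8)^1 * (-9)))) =-1814.05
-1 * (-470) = 470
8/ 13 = 0.62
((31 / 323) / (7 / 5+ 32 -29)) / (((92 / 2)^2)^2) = 155 / 31816802336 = 0.00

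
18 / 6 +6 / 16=27 / 8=3.38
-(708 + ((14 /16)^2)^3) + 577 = -34458513 /262144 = -131.45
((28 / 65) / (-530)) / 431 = -0.00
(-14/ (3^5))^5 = -0.00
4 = 4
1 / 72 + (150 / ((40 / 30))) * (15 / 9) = 13501 / 72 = 187.51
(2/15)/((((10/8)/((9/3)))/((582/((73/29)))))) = 135024/1825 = 73.99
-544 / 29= -18.76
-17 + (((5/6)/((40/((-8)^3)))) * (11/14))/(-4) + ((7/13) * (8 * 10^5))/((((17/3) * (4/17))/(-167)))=-14729404069/273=-53953861.06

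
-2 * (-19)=38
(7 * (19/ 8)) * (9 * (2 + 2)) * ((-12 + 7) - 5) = -5985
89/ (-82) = -89/ 82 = -1.09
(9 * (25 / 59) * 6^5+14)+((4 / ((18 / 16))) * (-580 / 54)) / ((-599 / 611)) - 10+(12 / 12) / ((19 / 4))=4845707205520 / 163169397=29697.40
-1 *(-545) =545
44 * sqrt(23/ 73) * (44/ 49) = 1936 * sqrt(1679)/ 3577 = 22.18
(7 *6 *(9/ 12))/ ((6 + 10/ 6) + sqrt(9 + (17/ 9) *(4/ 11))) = 1771/ 360-7 *sqrt(10549)/ 360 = 2.92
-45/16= -2.81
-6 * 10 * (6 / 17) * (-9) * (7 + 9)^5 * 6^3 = 733835427840 / 17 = 43166789872.94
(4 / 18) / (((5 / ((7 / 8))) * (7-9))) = -7 / 360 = -0.02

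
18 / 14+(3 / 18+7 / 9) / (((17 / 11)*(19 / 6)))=590 / 399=1.48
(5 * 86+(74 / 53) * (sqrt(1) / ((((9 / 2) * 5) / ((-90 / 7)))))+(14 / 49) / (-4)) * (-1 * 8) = -1273660 / 371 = -3433.05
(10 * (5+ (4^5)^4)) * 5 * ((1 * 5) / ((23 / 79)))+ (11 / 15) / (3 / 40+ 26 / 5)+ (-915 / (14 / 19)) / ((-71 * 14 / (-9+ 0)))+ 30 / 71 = 191286824059174136491969 / 202603044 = 944145854290195.84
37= 37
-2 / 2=-1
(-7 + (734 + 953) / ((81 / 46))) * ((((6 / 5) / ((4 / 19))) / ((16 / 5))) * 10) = 16940.57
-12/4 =-3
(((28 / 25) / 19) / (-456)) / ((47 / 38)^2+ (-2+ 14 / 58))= 58 / 102675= 0.00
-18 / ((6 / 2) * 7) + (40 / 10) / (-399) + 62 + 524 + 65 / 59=13800547 / 23541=586.23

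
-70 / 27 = -2.59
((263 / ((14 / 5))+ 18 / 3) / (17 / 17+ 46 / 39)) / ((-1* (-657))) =18187 / 260610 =0.07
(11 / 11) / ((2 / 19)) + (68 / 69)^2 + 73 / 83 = 8970787 / 790326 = 11.35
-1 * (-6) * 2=12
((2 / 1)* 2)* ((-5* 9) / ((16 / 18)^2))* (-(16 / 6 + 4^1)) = 6075 / 4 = 1518.75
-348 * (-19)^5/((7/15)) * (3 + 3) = 77551420680/7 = 11078774382.86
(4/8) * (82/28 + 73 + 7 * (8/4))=1259/28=44.96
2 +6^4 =1298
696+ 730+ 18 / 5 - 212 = 6088 / 5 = 1217.60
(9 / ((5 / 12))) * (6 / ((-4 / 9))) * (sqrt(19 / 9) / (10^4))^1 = -243 * sqrt(19) / 25000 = -0.04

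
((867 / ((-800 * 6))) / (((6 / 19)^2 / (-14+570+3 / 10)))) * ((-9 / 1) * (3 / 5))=1741146681 / 320000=5441.08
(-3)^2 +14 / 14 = 10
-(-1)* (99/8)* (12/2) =297/4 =74.25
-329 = -329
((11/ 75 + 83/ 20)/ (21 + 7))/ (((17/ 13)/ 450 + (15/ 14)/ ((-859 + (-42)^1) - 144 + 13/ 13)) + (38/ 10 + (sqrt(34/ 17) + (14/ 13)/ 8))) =0.03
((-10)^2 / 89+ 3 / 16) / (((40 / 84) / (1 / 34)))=39207 / 484160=0.08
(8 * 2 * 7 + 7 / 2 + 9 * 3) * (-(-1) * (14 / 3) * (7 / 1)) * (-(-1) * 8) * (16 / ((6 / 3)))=297920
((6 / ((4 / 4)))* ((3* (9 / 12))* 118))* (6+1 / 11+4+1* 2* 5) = 352053 / 11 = 32004.82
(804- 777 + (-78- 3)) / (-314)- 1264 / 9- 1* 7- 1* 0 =-208096 / 1413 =-147.27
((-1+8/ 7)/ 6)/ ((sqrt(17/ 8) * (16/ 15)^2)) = 75 * sqrt(34)/ 30464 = 0.01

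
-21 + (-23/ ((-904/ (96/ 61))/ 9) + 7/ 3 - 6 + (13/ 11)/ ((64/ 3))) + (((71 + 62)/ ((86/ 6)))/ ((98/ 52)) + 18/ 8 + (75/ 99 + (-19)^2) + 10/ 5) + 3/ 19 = 9625602028157/ 27752431168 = 346.84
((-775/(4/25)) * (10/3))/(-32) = 96875/192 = 504.56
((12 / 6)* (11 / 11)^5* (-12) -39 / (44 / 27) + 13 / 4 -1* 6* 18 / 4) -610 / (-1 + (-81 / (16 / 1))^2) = -2675701 / 27742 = -96.45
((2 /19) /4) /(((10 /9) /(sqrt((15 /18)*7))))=3*sqrt(210) /760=0.06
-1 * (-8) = 8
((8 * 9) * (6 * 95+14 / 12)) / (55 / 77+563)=143934 / 1973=72.95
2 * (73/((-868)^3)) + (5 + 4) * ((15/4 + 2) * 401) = 20751.75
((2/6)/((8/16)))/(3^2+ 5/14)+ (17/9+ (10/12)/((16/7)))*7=597821/37728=15.85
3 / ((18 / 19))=19 / 6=3.17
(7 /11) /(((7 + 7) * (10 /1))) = 1 /220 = 0.00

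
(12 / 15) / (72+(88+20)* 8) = 1 / 1170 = 0.00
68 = 68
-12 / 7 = -1.71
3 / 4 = 0.75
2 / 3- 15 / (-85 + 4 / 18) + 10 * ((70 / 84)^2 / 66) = 860051 / 906444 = 0.95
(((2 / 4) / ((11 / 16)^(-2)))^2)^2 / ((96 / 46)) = 4930254263 / 3298534883328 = 0.00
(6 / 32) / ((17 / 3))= 9 / 272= 0.03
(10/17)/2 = 5/17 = 0.29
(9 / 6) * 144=216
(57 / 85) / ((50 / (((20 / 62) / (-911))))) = -57 / 12002425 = -0.00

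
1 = 1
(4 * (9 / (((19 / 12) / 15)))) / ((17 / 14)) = 90720 / 323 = 280.87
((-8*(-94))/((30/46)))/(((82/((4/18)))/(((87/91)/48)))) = 31349/503685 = 0.06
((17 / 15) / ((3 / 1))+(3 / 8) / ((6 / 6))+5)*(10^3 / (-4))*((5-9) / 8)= 51775 / 72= 719.10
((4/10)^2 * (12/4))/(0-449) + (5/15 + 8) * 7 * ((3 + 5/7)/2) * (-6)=-7296262/11225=-650.00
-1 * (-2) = 2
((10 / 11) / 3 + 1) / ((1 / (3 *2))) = 86 / 11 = 7.82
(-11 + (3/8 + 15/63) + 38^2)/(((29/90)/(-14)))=-3612705/58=-62288.02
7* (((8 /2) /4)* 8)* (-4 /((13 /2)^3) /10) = -896 /10985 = -0.08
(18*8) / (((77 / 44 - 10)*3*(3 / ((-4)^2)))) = -1024 / 33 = -31.03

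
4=4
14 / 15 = 0.93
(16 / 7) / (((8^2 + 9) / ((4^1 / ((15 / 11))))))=704 / 7665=0.09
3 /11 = 0.27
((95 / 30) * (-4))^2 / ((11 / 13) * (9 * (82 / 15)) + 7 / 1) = 93860 / 28449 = 3.30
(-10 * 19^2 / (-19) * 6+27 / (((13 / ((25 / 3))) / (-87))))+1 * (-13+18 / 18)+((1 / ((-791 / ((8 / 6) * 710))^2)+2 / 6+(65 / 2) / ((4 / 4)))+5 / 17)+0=-854234270585 / 2488959018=-343.21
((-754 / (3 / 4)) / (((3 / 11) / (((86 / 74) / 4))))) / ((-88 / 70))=567385 / 666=851.93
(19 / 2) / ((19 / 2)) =1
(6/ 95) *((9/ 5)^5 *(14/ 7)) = 708588/ 296875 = 2.39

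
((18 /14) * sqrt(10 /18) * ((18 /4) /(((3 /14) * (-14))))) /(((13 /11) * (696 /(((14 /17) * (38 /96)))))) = -0.00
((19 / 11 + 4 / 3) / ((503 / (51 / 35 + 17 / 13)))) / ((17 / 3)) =7474 / 2517515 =0.00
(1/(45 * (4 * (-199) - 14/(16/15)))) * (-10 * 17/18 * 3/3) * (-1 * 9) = -136/58257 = -0.00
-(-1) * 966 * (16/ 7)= 2208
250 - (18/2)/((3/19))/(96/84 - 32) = 18133/72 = 251.85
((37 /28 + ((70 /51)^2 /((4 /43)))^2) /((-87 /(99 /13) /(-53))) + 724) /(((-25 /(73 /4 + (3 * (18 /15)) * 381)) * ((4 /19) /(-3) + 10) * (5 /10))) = -363744616432634987 /12338223246000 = -29481.12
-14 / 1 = -14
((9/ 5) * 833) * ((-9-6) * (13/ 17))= -17199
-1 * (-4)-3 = 1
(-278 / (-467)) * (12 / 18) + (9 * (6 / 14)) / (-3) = -8717 / 9807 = -0.89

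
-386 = -386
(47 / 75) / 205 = 47 / 15375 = 0.00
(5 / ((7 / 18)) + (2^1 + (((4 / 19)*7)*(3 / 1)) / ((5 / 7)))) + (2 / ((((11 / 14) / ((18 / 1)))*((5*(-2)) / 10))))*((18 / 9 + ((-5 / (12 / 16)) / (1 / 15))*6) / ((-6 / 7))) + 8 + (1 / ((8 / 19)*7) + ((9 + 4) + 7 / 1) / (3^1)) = -5605589651 / 175560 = -31929.77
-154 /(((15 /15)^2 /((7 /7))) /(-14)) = 2156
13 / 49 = 0.27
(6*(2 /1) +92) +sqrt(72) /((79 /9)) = 54*sqrt(2) /79 +104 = 104.97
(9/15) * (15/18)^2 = 5/12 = 0.42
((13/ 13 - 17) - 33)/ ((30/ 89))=-4361/ 30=-145.37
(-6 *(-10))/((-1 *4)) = -15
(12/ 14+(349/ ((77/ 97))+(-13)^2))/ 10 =23466/ 385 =60.95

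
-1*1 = -1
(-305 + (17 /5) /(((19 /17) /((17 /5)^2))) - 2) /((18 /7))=-105.71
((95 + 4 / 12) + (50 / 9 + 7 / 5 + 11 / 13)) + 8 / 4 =61504 / 585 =105.14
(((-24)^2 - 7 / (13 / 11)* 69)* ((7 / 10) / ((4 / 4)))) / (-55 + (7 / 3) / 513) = -4686255 / 2200588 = -2.13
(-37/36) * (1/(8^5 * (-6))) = 37/7077888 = 0.00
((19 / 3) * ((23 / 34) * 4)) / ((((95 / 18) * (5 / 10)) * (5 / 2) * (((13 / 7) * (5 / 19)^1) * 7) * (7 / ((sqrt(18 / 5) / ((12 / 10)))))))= 10488 * sqrt(10) / 193375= 0.17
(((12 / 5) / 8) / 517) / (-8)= -0.00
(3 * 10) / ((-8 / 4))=-15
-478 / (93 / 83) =-39674 / 93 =-426.60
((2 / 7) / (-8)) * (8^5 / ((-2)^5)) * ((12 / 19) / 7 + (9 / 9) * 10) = 343552 / 931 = 369.01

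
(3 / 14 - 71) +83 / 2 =-205 / 7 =-29.29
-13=-13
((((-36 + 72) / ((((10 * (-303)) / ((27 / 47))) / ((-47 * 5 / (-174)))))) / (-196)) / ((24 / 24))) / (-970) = -0.00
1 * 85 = 85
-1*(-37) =37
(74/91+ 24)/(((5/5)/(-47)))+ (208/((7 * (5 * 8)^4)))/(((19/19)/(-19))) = -16980163211/14560000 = -1166.22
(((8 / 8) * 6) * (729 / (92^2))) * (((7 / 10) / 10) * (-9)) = -0.33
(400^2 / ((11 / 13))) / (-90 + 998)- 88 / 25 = 12780264 / 62425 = 204.73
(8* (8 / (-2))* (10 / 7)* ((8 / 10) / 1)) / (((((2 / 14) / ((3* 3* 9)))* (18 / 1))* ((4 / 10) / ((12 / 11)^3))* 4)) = -1244160 / 1331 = -934.76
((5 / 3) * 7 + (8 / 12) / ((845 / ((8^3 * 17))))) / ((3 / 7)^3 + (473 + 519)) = 5371723 / 287539135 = 0.02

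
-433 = -433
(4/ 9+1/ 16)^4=28398241/ 429981696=0.07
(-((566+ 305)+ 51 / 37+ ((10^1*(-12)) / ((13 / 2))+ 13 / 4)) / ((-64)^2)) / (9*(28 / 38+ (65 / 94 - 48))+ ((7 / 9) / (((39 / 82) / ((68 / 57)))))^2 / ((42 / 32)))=7159952382766677 / 14241439997078708224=0.00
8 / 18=0.44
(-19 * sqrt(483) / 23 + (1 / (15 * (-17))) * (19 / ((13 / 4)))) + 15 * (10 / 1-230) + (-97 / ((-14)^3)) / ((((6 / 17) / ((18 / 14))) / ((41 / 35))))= -2941648787011 / 891443280-19 * sqrt(483) / 23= -3318.03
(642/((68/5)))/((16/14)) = 11235/272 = 41.31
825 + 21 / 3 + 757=1589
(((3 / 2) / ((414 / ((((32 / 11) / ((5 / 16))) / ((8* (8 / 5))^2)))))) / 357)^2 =25 / 75183050105856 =0.00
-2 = -2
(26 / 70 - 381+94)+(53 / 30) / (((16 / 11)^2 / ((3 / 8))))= -41046181 / 143360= -286.32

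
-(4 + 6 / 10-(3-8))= -9.60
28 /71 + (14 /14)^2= 99 /71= 1.39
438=438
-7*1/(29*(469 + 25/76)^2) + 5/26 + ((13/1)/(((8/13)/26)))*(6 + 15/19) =135945670358590555/36453296677772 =3729.31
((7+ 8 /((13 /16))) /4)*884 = 3723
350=350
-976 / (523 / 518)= -505568 / 523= -966.67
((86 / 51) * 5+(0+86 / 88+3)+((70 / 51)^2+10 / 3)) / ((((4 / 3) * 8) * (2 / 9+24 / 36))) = 6051525 / 3255296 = 1.86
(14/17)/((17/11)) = 154/289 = 0.53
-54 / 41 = -1.32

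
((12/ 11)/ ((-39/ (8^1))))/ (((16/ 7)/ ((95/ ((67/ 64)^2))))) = -5447680/ 641927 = -8.49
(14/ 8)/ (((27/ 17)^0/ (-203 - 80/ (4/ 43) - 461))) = -2667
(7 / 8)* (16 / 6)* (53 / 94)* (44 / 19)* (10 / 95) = 16324 / 50901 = 0.32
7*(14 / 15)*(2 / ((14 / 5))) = 14 / 3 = 4.67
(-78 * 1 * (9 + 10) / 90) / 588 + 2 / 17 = 13441 / 149940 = 0.09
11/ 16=0.69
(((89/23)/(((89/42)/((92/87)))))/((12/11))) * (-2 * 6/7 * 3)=-264/29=-9.10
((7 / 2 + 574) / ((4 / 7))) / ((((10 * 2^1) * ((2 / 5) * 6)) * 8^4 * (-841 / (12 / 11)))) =-735 / 110231552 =-0.00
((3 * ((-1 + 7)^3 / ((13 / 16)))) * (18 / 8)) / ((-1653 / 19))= -7776 / 377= -20.63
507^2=257049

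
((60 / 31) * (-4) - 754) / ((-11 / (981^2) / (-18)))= -409053467772 / 341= -1199570286.72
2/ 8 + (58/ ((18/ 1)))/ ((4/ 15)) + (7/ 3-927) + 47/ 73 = -199660/ 219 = -911.69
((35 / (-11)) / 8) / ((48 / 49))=-1715 / 4224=-0.41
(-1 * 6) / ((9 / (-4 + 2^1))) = 4 / 3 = 1.33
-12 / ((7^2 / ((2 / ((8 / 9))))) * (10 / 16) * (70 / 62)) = -6696 / 8575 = -0.78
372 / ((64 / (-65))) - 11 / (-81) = -489469 / 1296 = -377.68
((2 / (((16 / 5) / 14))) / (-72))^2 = 0.01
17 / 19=0.89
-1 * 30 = -30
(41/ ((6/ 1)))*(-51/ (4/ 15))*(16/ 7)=-20910/ 7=-2987.14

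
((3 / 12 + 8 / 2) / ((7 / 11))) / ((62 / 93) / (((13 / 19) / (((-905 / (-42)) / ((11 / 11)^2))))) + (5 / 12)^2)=29172 / 92465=0.32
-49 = -49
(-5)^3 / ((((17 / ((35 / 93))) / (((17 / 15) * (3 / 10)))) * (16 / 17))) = -1.00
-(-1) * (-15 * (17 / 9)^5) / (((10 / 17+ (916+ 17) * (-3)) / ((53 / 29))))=6396455785 / 27155001411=0.24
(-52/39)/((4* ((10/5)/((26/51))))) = -13/153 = -0.08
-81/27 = -3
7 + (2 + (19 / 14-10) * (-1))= 247 / 14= 17.64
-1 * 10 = -10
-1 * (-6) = 6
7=7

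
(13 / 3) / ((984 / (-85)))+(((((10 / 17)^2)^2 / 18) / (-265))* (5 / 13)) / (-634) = -6719162977055 / 17950199018232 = -0.37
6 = 6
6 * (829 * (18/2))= 44766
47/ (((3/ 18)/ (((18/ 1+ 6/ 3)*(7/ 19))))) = 39480/ 19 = 2077.89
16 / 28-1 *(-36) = 256 / 7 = 36.57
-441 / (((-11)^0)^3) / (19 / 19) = -441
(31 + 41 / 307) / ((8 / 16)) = 62.27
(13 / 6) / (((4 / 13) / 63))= 3549 / 8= 443.62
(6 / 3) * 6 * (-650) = -7800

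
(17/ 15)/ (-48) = -17/ 720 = -0.02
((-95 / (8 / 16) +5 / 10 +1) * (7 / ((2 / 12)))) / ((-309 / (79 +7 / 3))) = 643916 / 309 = 2083.87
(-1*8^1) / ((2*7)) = -0.57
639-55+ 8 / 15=8768 / 15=584.53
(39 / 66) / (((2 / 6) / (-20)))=-390 / 11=-35.45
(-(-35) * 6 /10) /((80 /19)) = 399 /80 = 4.99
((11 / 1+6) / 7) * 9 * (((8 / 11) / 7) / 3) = 408 / 539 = 0.76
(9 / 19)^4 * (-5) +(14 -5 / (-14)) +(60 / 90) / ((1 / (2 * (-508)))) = -663.23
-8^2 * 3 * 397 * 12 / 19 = -914688 / 19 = -48141.47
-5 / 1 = -5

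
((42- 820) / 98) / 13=-389 / 637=-0.61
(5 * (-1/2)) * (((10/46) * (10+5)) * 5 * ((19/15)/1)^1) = -2375/46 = -51.63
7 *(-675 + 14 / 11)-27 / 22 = -103781 / 22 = -4717.32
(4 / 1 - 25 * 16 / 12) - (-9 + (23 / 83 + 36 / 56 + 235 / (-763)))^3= 9966994538817359 / 17771537923752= 560.84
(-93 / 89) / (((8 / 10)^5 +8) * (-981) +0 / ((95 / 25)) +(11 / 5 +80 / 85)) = 1646875 / 12870449399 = 0.00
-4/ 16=-1/ 4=-0.25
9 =9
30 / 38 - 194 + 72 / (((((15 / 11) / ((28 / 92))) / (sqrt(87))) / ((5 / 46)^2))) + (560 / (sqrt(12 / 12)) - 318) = 50.56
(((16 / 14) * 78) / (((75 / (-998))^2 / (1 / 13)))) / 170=7968032 / 1115625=7.14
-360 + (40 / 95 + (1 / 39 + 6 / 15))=-1330663 / 3705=-359.15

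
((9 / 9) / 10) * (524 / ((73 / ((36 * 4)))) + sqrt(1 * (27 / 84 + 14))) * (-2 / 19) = -10.92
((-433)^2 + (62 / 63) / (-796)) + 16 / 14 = 187490.14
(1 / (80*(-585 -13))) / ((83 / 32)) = -1 / 124085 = -0.00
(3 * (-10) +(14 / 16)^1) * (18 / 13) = -2097 / 52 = -40.33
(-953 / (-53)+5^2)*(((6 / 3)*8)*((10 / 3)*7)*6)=5102720 / 53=96277.74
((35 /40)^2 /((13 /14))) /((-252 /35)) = -0.11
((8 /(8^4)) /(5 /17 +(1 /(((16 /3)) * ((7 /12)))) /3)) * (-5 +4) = -119 /24448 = -0.00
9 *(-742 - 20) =-6858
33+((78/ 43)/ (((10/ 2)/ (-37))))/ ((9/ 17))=4931/ 645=7.64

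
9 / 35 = 0.26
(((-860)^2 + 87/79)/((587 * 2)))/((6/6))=58428487/92746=629.98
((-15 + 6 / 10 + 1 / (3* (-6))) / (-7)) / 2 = 1301 / 1260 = 1.03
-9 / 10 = -0.90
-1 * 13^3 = -2197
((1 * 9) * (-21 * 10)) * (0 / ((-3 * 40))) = 0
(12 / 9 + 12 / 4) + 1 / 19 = 4.39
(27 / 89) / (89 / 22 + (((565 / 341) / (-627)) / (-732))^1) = 4225681548 / 56349584867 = 0.07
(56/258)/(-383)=-28/49407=-0.00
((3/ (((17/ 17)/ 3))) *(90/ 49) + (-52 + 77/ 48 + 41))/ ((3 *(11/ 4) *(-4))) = -16781/ 77616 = -0.22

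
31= 31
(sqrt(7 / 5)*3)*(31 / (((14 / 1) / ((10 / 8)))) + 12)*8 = 2481*sqrt(35) / 35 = 419.37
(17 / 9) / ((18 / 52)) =442 / 81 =5.46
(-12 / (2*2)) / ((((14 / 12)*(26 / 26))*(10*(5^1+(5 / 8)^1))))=-0.05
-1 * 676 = -676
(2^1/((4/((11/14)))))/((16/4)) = 11/112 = 0.10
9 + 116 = 125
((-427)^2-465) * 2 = 363728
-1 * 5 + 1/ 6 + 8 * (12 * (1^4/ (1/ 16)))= 9187/ 6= 1531.17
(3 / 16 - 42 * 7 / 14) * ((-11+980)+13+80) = -176823 / 8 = -22102.88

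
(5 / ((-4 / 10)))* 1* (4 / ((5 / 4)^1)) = -40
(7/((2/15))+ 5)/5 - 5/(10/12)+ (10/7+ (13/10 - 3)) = 183/35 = 5.23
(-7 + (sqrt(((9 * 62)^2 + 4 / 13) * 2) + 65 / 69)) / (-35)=418 / 2415 - 4 * sqrt(6577571) / 455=-22.37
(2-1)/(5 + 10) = 1/15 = 0.07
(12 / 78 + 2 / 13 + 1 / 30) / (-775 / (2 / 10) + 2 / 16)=-532 / 6044805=-0.00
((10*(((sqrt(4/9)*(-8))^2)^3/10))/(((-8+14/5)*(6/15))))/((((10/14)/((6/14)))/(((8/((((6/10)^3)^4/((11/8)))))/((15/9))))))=-20128398.13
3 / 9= 1 / 3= 0.33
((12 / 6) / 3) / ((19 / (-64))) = -128 / 57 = -2.25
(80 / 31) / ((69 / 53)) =4240 / 2139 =1.98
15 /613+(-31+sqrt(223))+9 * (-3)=-35539 /613+sqrt(223)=-43.04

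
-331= -331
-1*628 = -628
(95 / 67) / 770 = 19 / 10318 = 0.00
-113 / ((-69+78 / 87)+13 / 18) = 58986 / 35173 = 1.68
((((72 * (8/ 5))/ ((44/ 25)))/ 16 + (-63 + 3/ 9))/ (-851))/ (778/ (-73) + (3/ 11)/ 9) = -0.01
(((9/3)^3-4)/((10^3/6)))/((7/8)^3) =8832/42875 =0.21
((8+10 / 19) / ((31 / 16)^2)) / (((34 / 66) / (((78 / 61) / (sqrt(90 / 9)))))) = 53374464 * sqrt(10) / 94672915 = 1.78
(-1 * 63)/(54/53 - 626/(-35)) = -116865/35068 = -3.33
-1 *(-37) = 37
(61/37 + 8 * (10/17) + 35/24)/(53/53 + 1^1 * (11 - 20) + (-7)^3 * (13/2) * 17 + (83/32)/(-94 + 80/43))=-1869160664/9069528891279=-0.00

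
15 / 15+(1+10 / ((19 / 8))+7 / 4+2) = 757 / 76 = 9.96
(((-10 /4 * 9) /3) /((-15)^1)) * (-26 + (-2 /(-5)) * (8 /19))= -1227 /95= -12.92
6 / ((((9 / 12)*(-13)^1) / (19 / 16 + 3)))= -67 / 26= -2.58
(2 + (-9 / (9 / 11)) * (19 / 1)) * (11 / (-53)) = 2277 / 53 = 42.96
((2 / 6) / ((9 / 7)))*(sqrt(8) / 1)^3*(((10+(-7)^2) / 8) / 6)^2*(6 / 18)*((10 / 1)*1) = 121835*sqrt(2) / 5832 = 29.54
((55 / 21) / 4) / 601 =55 / 50484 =0.00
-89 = -89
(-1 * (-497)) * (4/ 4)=497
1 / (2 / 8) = 4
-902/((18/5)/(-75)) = 56375/3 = 18791.67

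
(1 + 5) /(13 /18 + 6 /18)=108 /19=5.68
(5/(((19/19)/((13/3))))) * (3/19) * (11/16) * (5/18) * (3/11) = 325/1824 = 0.18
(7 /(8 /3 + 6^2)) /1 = 21 /116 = 0.18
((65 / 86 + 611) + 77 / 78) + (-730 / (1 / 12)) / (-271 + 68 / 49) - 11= 14051359433 / 22154847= 634.23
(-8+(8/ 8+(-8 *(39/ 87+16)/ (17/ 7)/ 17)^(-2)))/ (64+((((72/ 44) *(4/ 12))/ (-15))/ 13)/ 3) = -3520999944605/ 32650700310144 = -0.11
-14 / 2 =-7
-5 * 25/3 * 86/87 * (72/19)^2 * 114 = -67426.50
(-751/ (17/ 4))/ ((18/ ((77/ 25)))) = -115654/ 3825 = -30.24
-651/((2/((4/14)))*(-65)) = 1.43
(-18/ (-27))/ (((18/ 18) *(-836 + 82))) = -1/ 1131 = -0.00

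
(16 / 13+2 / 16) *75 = 10575 / 104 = 101.68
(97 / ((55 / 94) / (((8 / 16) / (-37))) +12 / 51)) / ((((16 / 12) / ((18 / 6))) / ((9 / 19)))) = -697527 / 290548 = -2.40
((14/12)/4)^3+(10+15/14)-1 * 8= 3.10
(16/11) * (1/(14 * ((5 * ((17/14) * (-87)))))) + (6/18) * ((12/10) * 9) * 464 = 135878672/81345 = 1670.40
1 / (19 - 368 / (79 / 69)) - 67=-1600776 / 23891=-67.00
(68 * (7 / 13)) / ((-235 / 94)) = -952 / 65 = -14.65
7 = 7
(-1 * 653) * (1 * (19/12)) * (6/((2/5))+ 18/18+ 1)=-210919/12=-17576.58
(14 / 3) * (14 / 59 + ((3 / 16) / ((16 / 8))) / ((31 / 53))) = 162883 / 87792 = 1.86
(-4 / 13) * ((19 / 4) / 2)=-19 / 26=-0.73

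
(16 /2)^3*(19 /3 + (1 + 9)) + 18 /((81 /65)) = 75394 /9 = 8377.11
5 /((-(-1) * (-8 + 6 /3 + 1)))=-1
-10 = -10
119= 119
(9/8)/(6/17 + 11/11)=153/184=0.83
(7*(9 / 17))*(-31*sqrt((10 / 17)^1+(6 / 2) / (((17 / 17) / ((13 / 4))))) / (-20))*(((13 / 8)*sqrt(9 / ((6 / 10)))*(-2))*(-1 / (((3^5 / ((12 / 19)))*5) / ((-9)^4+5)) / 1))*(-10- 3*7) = -287101633*sqrt(179265) / 4941900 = -24597.41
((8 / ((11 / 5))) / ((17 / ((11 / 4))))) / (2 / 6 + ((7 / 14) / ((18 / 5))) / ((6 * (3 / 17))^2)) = 116640 / 90661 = 1.29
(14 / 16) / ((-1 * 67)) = -7 / 536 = -0.01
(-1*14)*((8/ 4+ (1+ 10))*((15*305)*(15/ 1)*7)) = -87428250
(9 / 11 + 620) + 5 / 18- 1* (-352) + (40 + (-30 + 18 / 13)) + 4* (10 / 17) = 43181861 / 43758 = 986.83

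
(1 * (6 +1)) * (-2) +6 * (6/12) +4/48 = -131/12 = -10.92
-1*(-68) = 68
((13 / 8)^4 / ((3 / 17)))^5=26984330850510927248777671457 / 280159925619463815168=96317597.14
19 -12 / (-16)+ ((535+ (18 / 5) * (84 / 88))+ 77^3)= 100560061 / 220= 457091.19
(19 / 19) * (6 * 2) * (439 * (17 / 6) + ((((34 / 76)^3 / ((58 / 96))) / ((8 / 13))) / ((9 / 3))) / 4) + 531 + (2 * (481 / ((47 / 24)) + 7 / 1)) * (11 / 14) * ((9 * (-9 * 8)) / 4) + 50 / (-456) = -9590865735943 / 196325157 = -48851.94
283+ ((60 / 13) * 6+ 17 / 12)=312.11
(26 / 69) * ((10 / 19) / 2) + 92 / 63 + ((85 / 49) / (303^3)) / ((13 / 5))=12076139661307 / 7743704194863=1.56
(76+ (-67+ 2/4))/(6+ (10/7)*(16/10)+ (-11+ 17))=0.66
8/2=4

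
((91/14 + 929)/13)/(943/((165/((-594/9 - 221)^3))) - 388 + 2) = -308715/579604797694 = -0.00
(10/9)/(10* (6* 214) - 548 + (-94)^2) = 5/95076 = 0.00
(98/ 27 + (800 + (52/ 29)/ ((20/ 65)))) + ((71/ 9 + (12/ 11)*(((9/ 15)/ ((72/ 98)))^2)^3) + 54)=1081107573328829/ 1240272000000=871.67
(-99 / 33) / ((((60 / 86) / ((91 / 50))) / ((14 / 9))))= -27391 / 2250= -12.17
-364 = -364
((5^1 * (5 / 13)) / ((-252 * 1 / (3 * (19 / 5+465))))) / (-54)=1465 / 7371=0.20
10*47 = 470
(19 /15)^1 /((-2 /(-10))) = 19 /3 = 6.33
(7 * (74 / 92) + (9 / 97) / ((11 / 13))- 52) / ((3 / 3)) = -2270529 / 49082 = -46.26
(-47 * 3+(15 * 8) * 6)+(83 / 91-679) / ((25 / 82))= -3742667 / 2275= -1645.13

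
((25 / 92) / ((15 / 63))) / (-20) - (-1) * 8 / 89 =1075 / 32752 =0.03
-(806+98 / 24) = -9721 / 12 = -810.08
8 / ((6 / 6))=8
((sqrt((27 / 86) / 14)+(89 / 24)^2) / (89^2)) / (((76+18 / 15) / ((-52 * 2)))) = -0.00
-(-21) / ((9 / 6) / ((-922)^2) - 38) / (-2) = 2550252 / 9229483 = 0.28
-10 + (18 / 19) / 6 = -187 / 19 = -9.84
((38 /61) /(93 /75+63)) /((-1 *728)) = -475 /35659624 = -0.00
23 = 23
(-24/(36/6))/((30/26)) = -52/15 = -3.47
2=2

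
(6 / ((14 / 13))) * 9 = 351 / 7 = 50.14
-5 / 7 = -0.71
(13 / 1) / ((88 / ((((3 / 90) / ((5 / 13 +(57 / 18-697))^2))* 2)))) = 0.00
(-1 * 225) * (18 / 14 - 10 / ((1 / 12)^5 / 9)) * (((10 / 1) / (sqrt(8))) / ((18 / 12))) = 58786556625 * sqrt(2) / 7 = 11876677952.04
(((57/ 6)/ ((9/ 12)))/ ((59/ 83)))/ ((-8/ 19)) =-29963/ 708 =-42.32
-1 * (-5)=5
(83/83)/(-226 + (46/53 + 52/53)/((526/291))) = -13939/3135955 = -0.00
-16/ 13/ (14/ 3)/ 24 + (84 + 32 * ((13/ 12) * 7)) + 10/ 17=1518739/ 4641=327.24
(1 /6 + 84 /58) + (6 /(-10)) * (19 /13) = 8347 /11310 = 0.74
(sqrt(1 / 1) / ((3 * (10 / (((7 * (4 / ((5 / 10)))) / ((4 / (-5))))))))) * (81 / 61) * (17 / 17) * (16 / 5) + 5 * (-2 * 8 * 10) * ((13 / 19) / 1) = -3229456 / 5795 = -557.28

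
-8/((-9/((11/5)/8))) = 11/45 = 0.24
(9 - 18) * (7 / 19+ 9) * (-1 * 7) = 11214 / 19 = 590.21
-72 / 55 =-1.31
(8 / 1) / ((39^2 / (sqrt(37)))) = 8 * sqrt(37) / 1521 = 0.03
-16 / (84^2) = -1 / 441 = -0.00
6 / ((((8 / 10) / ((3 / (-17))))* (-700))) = 9 / 4760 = 0.00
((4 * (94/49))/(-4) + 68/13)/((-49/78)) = -12660/2401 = -5.27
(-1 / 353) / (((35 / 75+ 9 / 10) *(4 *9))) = -5 / 86838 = -0.00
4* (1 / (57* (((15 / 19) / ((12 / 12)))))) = 4 / 45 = 0.09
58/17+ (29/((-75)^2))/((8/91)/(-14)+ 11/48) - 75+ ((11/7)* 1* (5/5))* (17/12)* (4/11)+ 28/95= -23398945296/332084375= -70.46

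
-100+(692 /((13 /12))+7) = 7095 /13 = 545.77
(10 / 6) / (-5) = -0.33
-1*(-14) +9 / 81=14.11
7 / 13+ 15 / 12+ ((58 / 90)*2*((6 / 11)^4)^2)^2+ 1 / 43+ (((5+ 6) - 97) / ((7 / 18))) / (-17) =4529981847605457312137501 / 305662198025468372188100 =14.82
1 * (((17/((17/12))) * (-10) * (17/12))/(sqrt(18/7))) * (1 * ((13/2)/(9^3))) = -1105 * sqrt(14)/4374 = -0.95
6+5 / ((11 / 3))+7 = 158 / 11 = 14.36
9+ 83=92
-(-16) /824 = 2 /103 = 0.02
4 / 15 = 0.27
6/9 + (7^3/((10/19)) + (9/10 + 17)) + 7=10159/15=677.27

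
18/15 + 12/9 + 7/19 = 827/285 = 2.90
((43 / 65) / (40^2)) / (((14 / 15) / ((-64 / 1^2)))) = -129 / 4550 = -0.03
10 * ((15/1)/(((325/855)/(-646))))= -3313980/13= -254921.54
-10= -10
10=10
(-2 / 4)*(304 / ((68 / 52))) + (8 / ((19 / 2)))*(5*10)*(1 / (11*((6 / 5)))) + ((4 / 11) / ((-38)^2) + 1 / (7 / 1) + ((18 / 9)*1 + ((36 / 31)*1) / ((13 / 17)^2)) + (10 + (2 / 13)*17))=-715233581204 / 7427052633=-96.30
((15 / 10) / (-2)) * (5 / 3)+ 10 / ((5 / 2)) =11 / 4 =2.75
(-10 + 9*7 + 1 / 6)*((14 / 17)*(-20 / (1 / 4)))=-178640 / 51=-3502.75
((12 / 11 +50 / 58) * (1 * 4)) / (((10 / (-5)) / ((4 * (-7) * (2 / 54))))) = 34888 / 8613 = 4.05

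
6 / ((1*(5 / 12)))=14.40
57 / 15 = 19 / 5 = 3.80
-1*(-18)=18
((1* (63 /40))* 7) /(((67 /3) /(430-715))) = -75411 /536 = -140.69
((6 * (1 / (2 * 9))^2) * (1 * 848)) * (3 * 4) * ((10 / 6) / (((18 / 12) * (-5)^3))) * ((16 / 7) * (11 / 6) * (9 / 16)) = -18656 / 4725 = -3.95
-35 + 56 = 21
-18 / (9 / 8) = -16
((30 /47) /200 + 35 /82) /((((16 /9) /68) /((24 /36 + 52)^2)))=1758345581 /38540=45623.91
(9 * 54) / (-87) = -162 / 29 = -5.59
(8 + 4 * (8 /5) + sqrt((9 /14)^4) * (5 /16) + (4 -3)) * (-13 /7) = -3165461 /109760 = -28.84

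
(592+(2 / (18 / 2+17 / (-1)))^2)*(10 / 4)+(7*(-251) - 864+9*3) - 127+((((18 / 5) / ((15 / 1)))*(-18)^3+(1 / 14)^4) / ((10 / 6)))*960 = -1550962462019 / 1920800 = -807456.51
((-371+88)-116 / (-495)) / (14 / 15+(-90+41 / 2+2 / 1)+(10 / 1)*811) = -0.04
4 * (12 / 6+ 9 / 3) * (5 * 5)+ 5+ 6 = 511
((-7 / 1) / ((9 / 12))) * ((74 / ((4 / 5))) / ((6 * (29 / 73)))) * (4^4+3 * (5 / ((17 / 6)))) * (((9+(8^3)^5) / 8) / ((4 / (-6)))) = 7387389400844674919635 / 11832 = 624356778299921815.38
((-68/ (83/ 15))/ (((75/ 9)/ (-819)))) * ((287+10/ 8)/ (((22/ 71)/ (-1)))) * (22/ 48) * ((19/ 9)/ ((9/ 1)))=-2406199159/ 19920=-120793.13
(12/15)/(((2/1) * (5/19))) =38/25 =1.52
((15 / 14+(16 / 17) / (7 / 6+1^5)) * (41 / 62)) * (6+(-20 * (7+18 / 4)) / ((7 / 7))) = -223.06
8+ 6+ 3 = 17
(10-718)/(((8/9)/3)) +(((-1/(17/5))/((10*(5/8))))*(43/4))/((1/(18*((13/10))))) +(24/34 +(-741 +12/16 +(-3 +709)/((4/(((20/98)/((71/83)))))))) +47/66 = -604654506143/195171900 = -3098.06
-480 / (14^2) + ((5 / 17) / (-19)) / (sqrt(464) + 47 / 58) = -60414040250 / 24669339149 - 67280* sqrt(29) / 503455901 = -2.45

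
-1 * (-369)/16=369/16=23.06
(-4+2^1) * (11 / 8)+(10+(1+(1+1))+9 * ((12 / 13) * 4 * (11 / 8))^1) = 2909 / 52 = 55.94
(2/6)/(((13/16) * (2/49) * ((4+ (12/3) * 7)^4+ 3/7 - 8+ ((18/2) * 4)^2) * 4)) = 686/286612989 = 0.00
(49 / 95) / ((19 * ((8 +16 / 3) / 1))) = 147 / 72200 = 0.00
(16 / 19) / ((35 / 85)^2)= 4.97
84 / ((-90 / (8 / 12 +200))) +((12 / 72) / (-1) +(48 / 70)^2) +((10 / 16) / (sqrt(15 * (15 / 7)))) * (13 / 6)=-4123027 / 22050 +13 * sqrt(7) / 144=-186.75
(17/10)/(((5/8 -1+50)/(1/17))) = 4/1985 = 0.00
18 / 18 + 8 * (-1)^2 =9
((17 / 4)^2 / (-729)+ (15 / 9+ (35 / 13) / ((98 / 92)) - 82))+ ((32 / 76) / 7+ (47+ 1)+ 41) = 226466207 / 20167056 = 11.23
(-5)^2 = 25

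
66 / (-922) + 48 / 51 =6815 / 7837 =0.87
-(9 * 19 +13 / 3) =-526 / 3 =-175.33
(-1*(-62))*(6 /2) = 186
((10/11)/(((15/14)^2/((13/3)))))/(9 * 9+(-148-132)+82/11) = -104/5805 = -0.02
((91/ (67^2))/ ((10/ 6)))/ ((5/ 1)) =273/ 112225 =0.00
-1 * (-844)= 844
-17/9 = -1.89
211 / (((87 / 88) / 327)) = 2023912 / 29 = 69790.07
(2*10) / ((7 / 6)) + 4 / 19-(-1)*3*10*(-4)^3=-253052 / 133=-1902.65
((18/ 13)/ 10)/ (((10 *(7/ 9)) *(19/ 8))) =324/ 43225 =0.01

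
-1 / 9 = -0.11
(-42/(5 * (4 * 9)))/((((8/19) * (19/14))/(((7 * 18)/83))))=-1029/1660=-0.62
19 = 19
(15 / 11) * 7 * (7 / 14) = 4.77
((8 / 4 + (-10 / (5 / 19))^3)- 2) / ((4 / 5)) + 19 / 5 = -342931 / 5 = -68586.20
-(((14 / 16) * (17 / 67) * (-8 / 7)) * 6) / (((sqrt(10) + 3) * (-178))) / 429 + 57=48604464 / 852709 - 17 * sqrt(10) / 852709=57.00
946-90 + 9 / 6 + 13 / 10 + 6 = 4324 / 5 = 864.80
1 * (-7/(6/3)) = -7/2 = -3.50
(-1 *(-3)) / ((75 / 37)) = 37 / 25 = 1.48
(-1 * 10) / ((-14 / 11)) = 55 / 7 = 7.86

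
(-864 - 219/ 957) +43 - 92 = -291320/ 319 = -913.23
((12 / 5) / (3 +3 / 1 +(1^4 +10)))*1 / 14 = 6 / 595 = 0.01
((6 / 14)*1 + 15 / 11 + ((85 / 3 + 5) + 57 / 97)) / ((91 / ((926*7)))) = 741008350 / 291291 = 2543.88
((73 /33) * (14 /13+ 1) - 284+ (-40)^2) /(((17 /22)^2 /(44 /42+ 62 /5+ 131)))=25205066612 /78897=319468.00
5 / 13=0.38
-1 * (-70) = 70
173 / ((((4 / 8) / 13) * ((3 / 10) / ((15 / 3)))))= 74966.67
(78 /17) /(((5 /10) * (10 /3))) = 234 /85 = 2.75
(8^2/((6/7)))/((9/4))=896/27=33.19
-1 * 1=-1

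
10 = 10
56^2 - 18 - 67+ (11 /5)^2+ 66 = 78046 /25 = 3121.84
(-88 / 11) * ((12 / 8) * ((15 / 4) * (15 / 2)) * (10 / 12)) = -1125 / 4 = -281.25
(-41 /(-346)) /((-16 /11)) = -451 /5536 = -0.08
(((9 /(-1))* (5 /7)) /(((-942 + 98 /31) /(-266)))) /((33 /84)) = -185535 /40018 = -4.64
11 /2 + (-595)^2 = 708061 /2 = 354030.50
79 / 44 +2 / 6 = 2.13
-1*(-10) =10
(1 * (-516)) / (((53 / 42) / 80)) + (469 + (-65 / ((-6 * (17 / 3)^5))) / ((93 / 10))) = -75218334027926 / 2332825051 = -32243.45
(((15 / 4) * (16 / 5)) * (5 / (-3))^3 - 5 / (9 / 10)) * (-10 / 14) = 2750 / 63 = 43.65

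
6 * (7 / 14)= 3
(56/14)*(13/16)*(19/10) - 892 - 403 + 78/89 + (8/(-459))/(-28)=-14731909541/11438280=-1287.95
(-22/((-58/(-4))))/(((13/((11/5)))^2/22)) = -117128/122525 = -0.96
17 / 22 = 0.77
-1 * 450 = -450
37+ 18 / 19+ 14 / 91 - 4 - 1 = 8176 / 247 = 33.10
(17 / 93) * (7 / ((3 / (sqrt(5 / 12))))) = 119 * sqrt(15) / 1674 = 0.28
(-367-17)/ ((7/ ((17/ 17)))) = -384/ 7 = -54.86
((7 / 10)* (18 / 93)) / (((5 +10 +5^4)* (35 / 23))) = 69 / 496000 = 0.00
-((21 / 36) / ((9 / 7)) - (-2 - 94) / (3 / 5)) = -17329 / 108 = -160.45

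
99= 99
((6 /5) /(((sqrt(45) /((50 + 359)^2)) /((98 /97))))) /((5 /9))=295083684 * sqrt(5) /12125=54418.74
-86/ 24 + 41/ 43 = -1357/ 516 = -2.63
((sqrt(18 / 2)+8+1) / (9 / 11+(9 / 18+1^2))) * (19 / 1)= 1672 / 17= 98.35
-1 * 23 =-23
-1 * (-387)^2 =-149769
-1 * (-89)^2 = -7921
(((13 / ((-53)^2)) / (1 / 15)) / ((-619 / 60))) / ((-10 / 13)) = 0.01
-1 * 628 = -628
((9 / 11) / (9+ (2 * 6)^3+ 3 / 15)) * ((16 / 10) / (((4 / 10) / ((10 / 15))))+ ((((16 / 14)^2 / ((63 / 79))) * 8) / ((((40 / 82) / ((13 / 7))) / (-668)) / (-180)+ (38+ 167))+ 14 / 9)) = 1975377609265 / 978552196313363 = 0.00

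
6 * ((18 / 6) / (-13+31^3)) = 3 / 4963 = 0.00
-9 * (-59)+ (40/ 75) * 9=2679/ 5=535.80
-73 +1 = -72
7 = 7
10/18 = 0.56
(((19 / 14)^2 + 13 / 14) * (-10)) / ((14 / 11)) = -29865 / 1372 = -21.77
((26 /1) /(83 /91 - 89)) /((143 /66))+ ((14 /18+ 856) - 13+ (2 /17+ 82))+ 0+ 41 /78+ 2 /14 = 8616300073 /9300564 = 926.43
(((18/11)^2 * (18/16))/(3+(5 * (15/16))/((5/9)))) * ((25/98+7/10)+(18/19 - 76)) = -670532256/34358555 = -19.52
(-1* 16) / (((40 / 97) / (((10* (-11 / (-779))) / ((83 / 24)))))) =-102432 / 64657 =-1.58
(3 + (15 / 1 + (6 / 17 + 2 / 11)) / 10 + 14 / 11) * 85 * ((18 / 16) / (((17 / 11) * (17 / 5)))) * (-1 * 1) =-490275 / 4624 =-106.03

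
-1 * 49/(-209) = 49/209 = 0.23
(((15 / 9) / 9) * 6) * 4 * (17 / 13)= 680 / 117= 5.81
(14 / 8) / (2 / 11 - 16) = -77 / 696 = -0.11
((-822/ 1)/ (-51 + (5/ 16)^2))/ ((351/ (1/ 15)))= 70144/ 22869405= 0.00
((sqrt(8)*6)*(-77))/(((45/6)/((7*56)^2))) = -94657024*sqrt(2)/5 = -26773049.42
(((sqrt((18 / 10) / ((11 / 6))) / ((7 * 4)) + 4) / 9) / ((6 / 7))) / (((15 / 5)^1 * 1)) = sqrt(330) / 11880 + 14 / 81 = 0.17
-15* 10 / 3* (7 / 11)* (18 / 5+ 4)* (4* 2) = -21280 / 11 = -1934.55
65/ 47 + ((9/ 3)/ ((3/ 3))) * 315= 946.38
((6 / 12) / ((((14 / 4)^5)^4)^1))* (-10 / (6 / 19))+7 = 1675637592200044661 / 239376798892836003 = 7.00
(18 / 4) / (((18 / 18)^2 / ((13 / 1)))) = 117 / 2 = 58.50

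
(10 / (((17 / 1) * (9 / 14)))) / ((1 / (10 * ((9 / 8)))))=175 / 17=10.29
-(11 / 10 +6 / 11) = -181 / 110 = -1.65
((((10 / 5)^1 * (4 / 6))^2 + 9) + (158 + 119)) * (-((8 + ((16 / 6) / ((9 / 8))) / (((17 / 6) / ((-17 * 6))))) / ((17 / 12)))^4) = -1920842114007040 / 751689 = -2555368129.65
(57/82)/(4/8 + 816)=0.00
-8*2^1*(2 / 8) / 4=-1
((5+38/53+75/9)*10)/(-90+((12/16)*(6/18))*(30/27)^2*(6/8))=-160848/102767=-1.57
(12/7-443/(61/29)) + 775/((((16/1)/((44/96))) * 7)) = -33731623/163968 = -205.72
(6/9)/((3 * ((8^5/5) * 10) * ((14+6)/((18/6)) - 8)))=-1/393216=-0.00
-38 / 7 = -5.43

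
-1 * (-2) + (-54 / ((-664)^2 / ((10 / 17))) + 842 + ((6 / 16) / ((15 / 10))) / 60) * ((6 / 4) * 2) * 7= 10355181811 / 585565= 17684.09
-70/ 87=-0.80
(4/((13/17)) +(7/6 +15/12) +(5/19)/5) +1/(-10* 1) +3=157093/14820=10.60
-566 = -566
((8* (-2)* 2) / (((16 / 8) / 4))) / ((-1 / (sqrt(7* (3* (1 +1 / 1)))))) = 64* sqrt(42) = 414.77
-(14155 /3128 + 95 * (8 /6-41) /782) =2755 /9384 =0.29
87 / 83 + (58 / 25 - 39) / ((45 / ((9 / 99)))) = 0.97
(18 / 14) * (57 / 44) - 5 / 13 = 5129 / 4004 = 1.28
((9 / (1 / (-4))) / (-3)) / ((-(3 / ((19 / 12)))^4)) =-130321 / 139968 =-0.93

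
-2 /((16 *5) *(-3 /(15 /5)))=0.02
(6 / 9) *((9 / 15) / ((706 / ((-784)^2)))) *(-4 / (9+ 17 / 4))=-9834496 / 93545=-105.13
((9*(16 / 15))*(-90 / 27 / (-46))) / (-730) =-0.00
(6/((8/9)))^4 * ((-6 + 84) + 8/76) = 197164611/1216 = 162141.95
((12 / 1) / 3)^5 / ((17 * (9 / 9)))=60.24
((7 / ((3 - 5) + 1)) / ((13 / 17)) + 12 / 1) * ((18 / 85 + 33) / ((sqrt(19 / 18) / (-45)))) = -2820177 * sqrt(38) / 4199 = -4140.21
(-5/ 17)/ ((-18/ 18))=5/ 17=0.29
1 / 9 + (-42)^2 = 15877 / 9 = 1764.11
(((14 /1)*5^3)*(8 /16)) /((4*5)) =175 /4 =43.75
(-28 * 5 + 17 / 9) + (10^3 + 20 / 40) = 15523 / 18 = 862.39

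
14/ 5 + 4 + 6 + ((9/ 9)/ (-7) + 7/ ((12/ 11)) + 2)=8851/ 420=21.07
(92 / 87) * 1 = 92 / 87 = 1.06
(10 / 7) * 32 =45.71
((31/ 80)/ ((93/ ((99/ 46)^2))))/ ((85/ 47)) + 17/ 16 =15441649/ 14388800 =1.07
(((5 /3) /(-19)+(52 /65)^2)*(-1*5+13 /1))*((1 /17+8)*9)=2587656 /8075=320.45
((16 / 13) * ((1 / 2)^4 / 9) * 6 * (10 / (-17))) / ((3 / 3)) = -20 / 663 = -0.03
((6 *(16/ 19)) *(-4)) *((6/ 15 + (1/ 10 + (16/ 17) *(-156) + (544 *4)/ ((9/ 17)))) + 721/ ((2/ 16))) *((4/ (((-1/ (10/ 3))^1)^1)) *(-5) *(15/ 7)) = -27227072000/ 969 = -28098113.52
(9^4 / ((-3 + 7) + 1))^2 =43046721 / 25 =1721868.84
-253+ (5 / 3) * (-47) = -994 / 3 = -331.33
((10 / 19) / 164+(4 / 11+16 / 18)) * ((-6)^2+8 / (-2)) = 3098992 / 77121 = 40.18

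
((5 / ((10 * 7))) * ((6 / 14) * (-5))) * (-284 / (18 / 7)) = 355 / 21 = 16.90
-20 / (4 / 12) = -60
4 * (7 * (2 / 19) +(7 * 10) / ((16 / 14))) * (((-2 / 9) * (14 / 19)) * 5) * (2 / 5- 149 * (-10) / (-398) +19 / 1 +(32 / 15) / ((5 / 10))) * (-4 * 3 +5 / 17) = 412872040 / 8721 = 47342.28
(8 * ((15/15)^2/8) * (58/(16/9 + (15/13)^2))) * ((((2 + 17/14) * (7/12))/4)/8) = 661635/605312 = 1.09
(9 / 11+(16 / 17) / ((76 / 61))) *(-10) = -55910 / 3553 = -15.74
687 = 687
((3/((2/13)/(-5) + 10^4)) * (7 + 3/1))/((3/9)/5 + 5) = 1625/2744436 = 0.00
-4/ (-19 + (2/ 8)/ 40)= 640/ 3039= 0.21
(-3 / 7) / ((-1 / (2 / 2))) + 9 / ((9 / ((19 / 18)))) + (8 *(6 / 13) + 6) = 11.18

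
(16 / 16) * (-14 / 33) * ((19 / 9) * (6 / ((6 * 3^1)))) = -266 / 891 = -0.30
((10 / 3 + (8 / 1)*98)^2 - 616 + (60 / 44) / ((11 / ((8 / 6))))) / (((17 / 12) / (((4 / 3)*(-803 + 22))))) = -766111220480 / 1683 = -455205716.27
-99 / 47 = -2.11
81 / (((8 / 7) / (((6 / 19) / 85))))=1701 / 6460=0.26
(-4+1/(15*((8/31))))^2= 201601/14400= 14.00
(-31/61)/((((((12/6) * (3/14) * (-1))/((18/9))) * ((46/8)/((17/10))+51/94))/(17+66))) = 2055827/40992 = 50.15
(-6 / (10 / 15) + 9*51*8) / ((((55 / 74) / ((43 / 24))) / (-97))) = -17130297 / 20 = -856514.85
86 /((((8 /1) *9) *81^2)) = 43 /236196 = 0.00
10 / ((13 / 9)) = 6.92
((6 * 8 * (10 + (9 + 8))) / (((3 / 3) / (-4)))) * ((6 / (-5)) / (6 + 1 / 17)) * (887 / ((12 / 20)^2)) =2529758.45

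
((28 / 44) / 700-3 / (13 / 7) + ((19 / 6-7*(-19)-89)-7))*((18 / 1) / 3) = 1653889 / 7150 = 231.31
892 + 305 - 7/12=14357/12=1196.42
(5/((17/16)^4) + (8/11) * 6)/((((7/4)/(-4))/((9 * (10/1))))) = -10963422720/6431117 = -1704.75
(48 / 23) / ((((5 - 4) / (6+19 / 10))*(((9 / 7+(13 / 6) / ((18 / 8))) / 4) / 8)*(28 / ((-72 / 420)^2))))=14743296 / 59871875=0.25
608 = 608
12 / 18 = 2 / 3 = 0.67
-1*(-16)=16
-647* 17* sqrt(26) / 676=-10999* sqrt(26) / 676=-82.96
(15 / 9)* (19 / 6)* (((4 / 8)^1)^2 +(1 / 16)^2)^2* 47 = 18864625 / 1179648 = 15.99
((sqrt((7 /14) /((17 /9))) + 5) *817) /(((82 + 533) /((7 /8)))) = 6.41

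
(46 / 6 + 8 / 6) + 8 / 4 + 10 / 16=93 / 8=11.62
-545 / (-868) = 545 / 868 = 0.63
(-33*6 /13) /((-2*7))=99 /91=1.09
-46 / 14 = -3.29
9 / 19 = 0.47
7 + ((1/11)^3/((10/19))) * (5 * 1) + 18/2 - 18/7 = 250361/18634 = 13.44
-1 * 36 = -36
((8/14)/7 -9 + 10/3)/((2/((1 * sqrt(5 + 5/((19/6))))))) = -4105 * sqrt(95)/5586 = -7.16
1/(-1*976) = -1/976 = -0.00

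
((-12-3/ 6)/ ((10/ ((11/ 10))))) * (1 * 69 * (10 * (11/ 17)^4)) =-55562595/ 334084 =-166.31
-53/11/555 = -53/6105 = -0.01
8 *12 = 96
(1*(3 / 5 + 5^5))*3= 46884 / 5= 9376.80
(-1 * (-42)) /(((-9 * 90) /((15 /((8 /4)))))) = -7 /18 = -0.39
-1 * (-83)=83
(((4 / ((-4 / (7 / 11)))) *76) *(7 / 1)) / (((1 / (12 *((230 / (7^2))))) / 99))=-1887840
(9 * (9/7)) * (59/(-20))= -4779/140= -34.14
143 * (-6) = -858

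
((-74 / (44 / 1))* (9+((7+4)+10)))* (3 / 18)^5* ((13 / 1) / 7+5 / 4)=-5365 / 266112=-0.02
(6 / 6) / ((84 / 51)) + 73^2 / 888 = 41077 / 6216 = 6.61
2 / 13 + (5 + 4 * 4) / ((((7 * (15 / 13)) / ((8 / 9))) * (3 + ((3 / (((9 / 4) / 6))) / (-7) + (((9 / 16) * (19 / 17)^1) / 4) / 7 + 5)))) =2144626 / 4378725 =0.49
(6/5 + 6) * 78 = 2808/5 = 561.60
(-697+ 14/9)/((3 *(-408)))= 6259/11016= 0.57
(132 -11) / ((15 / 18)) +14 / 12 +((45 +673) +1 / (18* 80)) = 864.37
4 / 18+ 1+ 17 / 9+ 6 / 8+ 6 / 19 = 2857 / 684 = 4.18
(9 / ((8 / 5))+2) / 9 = 61 / 72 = 0.85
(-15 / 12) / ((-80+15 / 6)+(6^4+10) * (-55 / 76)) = 19 / 15544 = 0.00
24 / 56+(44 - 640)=-4169 / 7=-595.57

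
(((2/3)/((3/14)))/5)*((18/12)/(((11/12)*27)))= 0.04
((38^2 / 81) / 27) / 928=361 / 507384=0.00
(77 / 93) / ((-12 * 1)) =-77 / 1116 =-0.07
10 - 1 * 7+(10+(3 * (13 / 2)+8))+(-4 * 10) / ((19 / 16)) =259 / 38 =6.82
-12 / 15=-4 / 5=-0.80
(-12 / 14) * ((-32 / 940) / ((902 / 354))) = 8496 / 741895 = 0.01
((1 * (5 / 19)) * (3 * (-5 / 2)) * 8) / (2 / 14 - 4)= 700 / 171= 4.09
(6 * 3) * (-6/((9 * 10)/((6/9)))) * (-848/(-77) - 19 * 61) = 70716/77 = 918.39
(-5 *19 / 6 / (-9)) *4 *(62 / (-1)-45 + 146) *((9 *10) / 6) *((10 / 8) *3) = 30875 / 2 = 15437.50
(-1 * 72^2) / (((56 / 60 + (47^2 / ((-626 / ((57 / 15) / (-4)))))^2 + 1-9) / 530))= -1292024577024000 / 1961586043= -658663.22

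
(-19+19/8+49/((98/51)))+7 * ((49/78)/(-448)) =44255/4992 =8.87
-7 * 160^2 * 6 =-1075200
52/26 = 2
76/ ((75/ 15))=76/ 5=15.20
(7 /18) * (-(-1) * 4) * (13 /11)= 182 /99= 1.84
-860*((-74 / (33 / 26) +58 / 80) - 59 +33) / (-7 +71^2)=4743889 / 332244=14.28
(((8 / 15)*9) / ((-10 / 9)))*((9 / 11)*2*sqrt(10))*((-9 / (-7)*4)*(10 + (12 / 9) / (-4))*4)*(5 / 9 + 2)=-6915456*sqrt(10) / 1925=-11360.31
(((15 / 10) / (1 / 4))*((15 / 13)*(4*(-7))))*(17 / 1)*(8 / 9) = -38080 / 13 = -2929.23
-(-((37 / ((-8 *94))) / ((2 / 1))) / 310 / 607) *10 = -37 / 28300768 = -0.00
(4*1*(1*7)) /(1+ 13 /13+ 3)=28 /5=5.60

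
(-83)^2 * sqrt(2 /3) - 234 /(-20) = 117 /10 +6889 * sqrt(6) /3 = 5636.54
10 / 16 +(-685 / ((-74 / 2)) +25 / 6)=20695 / 888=23.31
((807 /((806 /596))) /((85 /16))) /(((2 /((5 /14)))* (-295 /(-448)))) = 61564416 /2021045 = 30.46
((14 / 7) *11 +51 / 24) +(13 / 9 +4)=2129 / 72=29.57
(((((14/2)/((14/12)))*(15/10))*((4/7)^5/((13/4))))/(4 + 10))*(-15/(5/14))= -110592/218491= -0.51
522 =522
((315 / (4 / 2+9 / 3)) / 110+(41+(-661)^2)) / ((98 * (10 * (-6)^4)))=16021961 / 46569600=0.34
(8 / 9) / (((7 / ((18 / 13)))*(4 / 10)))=40 / 91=0.44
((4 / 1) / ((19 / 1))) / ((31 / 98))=392 / 589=0.67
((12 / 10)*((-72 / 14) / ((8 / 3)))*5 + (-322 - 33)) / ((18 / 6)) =-2566 / 21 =-122.19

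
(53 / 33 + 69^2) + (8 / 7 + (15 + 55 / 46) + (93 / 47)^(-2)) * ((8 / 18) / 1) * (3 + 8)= 4848.62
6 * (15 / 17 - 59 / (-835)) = 81168 / 14195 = 5.72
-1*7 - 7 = -14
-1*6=-6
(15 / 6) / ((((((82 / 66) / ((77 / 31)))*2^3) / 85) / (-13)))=-14039025 / 20336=-690.35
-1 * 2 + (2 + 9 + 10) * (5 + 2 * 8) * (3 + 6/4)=3965/2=1982.50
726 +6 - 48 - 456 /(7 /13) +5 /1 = -1105 /7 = -157.86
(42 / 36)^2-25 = -851 / 36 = -23.64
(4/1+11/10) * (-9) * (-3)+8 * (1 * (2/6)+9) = 6371/30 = 212.37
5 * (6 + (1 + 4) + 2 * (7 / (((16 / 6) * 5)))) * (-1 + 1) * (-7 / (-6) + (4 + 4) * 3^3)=0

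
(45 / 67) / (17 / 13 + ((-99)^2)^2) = 117 / 16733582722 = 0.00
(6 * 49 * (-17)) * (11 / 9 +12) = -66084.67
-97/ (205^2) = -97/ 42025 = -0.00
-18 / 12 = -3 / 2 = -1.50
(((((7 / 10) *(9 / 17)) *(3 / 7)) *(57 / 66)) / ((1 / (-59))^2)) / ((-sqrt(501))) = -595251 *sqrt(501) / 624580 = -21.33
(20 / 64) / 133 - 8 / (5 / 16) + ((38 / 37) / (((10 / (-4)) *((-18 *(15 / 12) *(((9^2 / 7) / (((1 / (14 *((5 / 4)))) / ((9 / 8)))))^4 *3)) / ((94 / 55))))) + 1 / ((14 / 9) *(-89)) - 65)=-90.60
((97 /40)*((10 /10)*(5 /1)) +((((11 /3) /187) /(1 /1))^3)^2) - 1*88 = -10680946695199 /140770302408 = -75.87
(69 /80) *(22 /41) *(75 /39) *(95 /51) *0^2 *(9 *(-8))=0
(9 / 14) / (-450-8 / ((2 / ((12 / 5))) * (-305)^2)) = -1395375 / 976762724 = -0.00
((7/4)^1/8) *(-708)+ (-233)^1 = -3103/8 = -387.88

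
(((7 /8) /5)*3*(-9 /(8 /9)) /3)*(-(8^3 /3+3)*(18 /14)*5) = 126603 /64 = 1978.17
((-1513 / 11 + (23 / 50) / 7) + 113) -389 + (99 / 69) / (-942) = -413.48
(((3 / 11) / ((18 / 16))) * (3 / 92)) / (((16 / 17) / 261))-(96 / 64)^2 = -117 / 2024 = -0.06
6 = 6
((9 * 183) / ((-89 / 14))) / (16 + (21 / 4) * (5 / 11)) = -1014552 / 72001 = -14.09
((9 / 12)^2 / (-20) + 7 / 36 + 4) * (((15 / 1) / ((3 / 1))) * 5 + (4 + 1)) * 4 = 11999 / 24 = 499.96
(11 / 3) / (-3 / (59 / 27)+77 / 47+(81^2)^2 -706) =2773 / 32554527363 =0.00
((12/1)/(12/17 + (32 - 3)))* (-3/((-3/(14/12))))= 238/505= 0.47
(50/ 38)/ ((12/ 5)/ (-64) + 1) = 2000/ 1463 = 1.37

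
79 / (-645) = -79 / 645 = -0.12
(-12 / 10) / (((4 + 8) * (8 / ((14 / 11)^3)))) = -343 / 13310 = -0.03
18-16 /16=17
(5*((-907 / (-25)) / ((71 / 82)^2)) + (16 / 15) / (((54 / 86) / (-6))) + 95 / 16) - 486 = -540709483 / 2177712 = -248.29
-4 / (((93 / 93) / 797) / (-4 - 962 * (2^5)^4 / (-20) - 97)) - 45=-803956289549 / 5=-160791257909.80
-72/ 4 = -18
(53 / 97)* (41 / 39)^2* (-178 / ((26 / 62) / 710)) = -349046773540 / 1917981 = -181986.56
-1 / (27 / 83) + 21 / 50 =-3583 / 1350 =-2.65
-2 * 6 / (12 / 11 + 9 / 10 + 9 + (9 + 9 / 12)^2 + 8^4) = -10560 / 3697807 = -0.00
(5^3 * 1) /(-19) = -125 /19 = -6.58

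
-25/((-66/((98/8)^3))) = 2941225/4224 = 696.31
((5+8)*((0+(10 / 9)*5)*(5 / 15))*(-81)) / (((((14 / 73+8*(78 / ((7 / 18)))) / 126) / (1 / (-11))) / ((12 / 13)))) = 57947400 / 4510187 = 12.85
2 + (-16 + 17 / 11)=-137 / 11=-12.45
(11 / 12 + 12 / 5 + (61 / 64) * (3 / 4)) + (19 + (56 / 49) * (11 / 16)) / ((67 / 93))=56721709 / 1800960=31.50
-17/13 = -1.31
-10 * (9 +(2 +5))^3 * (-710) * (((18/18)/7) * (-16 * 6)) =-2791833600/7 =-398833371.43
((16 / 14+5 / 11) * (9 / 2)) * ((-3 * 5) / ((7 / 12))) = -99630 / 539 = -184.84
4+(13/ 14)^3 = 13173/ 2744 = 4.80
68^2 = 4624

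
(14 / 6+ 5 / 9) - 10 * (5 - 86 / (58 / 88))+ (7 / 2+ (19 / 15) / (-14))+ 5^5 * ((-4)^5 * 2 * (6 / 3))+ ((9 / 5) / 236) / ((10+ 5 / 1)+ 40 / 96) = -1276143374937481 / 99708525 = -12798738.87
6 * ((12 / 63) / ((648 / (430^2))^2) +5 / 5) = 93055.87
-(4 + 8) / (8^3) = -3 / 128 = -0.02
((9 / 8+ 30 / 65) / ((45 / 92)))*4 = 506 / 39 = 12.97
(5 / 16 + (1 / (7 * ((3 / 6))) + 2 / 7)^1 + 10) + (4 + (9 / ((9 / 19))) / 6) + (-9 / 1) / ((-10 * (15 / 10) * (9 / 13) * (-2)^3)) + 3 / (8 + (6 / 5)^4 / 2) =18.27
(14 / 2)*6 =42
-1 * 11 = -11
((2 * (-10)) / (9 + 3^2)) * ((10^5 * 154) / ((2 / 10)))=-85555555.56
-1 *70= -70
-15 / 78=-5 / 26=-0.19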